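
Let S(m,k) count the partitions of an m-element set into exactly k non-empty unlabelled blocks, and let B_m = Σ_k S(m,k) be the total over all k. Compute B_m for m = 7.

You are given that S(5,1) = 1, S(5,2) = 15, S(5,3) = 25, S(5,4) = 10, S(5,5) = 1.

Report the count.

r6: T_6,1=1×1+0=1; T_6,2=2×15+1=31; T_6,3=3×25+15=90; T_6,4=4×10+25=65; T_6,5=5×1+10=15; T_6,6=6×0+1=1
r7: T_7,1=1×1+0=1; T_7,2=2×31+1=63; T_7,3=3×90+31=301; T_7,4=4×65+90=350; T_7,5=5×15+65=140; T_7,6=6×1+15=21; T_7,7=7×0+1=1
B_7 = ΣS(7,k) = 1+63+301+350+140+21+1 = 877

877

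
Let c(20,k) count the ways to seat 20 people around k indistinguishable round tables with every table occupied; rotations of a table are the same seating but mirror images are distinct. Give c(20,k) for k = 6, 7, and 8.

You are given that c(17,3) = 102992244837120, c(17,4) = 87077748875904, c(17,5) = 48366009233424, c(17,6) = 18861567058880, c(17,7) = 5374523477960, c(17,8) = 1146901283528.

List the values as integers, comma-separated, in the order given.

161429736530118960, 52260903362512720, 12953636989943896

@18  (18,4):87077748875904·17+102992244837120→1583313975727488, (18,5):48366009233424·17+87077748875904→909299905844112, (18,6):18861567058880·17+48366009233424→369012649234384, (18,7):5374523477960·17+18861567058880→110228466184200, (18,8):1146901283528·17+5374523477960→24871845297936
@19  (19,5):909299905844112·18+1583313975727488→17950712280921504, (19,6):369012649234384·18+909299905844112→7551527592063024, (19,7):110228466184200·18+369012649234384→2353125040549984, (19,8):24871845297936·18+110228466184200→557921681547048
@20  (20,6):7551527592063024·19+17950712280921504→161429736530118960, (20,7):2353125040549984·19+7551527592063024→52260903362512720, (20,8):557921681547048·19+2353125040549984→12953636989943896
Read c(20,6) = 161429736530118960, c(20,7) = 52260903362512720, c(20,8) = 12953636989943896.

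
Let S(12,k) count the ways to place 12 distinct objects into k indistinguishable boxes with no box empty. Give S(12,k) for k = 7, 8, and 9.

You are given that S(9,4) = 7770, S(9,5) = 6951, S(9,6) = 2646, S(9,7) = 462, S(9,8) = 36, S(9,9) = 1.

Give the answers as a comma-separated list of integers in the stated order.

row 10: T[10][5]=5·6951+7770=42525  T[10][6]=6·2646+6951=22827  T[10][7]=7·462+2646=5880  T[10][8]=8·36+462=750  T[10][9]=9·1+36=45
row 11: T[11][6]=6·22827+42525=179487  T[11][7]=7·5880+22827=63987  T[11][8]=8·750+5880=11880  T[11][9]=9·45+750=1155
row 12: T[12][7]=7·63987+179487=627396  T[12][8]=8·11880+63987=159027  T[12][9]=9·1155+11880=22275
Read S(12,7) = 627396, S(12,8) = 159027, S(12,9) = 22275.

627396, 159027, 22275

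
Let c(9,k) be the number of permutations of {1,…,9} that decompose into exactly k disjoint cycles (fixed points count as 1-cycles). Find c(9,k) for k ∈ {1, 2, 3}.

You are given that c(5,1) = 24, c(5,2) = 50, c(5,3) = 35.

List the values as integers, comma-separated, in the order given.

40320, 109584, 118124

r6: T_6,1=5×24+0=120; T_6,2=5×50+24=274; T_6,3=5×35+50=225
r7: T_7,1=6×120+0=720; T_7,2=6×274+120=1764; T_7,3=6×225+274=1624
r8: T_8,1=7×720+0=5040; T_8,2=7×1764+720=13068; T_8,3=7×1624+1764=13132
r9: T_9,1=8×5040+0=40320; T_9,2=8×13068+5040=109584; T_9,3=8×13132+13068=118124
Read c(9,1) = 40320, c(9,2) = 109584, c(9,3) = 118124.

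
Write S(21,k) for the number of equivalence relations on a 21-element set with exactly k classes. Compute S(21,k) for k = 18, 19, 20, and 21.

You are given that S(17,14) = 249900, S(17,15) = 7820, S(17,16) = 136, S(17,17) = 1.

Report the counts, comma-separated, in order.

1023435, 19285, 210, 1

@18  (18,15):7820·15+249900→367200, (18,16):136·16+7820→9996, (18,17):1·17+136→153, (18,18):0·18+1→1
@19  (19,16):9996·16+367200→527136, (19,17):153·17+9996→12597, (19,18):1·18+153→171, (19,19):0·19+1→1
@20  (20,17):12597·17+527136→741285, (20,18):171·18+12597→15675, (20,19):1·19+171→190, (20,20):0·20+1→1
@21  (21,18):15675·18+741285→1023435, (21,19):190·19+15675→19285, (21,20):1·20+190→210, (21,21):0·21+1→1
Read S(21,18) = 1023435, S(21,19) = 19285, S(21,20) = 210, S(21,21) = 1.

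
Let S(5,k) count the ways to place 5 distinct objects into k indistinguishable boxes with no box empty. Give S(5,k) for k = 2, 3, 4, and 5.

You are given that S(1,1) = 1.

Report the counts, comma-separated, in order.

i=2: T(2,1)=0+1·1=1 | T(2,2)=1+2·0=1
i=3: T(3,1)=0+1·1=1 | T(3,2)=1+2·1=3 | T(3,3)=1+3·0=1
i=4: T(4,1)=0+1·1=1 | T(4,2)=1+2·3=7 | T(4,3)=3+3·1=6 | T(4,4)=1+4·0=1
i=5: T(5,2)=1+2·7=15 | T(5,3)=7+3·6=25 | T(5,4)=6+4·1=10 | T(5,5)=1+5·0=1
Read S(5,2) = 15, S(5,3) = 25, S(5,4) = 10, S(5,5) = 1.

15, 25, 10, 1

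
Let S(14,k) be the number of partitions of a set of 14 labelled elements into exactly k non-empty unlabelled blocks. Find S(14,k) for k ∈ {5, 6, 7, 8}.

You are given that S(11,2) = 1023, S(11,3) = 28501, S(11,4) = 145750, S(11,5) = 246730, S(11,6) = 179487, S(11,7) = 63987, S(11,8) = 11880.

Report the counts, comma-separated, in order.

@12  (12,3):28501·3+1023→86526, (12,4):145750·4+28501→611501, (12,5):246730·5+145750→1379400, (12,6):179487·6+246730→1323652, (12,7):63987·7+179487→627396, (12,8):11880·8+63987→159027
@13  (13,4):611501·4+86526→2532530, (13,5):1379400·5+611501→7508501, (13,6):1323652·6+1379400→9321312, (13,7):627396·7+1323652→5715424, (13,8):159027·8+627396→1899612
@14  (14,5):7508501·5+2532530→40075035, (14,6):9321312·6+7508501→63436373, (14,7):5715424·7+9321312→49329280, (14,8):1899612·8+5715424→20912320
Read S(14,5) = 40075035, S(14,6) = 63436373, S(14,7) = 49329280, S(14,8) = 20912320.

40075035, 63436373, 49329280, 20912320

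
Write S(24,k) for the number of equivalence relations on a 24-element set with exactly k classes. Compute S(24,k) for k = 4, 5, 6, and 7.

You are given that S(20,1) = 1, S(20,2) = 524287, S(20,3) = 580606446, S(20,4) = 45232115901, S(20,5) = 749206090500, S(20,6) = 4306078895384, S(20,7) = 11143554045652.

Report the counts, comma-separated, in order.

11681056634501, 485000783495250, 6090236036084530, 31677463851804540

r21: T_21,1=1×1+0=1; T_21,2=2×524287+1=1048575; T_21,3=3×580606446+524287=1742343625; T_21,4=4×45232115901+580606446=181509070050; T_21,5=5×749206090500+45232115901=3791262568401; T_21,6=6×4306078895384+749206090500=26585679462804; T_21,7=7×11143554045652+4306078895384=82310957214948
r22: T_22,2=2×1048575+1=2097151; T_22,3=3×1742343625+1048575=5228079450; T_22,4=4×181509070050+1742343625=727778623825; T_22,5=5×3791262568401+181509070050=19137821912055; T_22,6=6×26585679462804+3791262568401=163305339345225; T_22,7=7×82310957214948+26585679462804=602762379967440
r23: T_23,3=3×5228079450+2097151=15686335501; T_23,4=4×727778623825+5228079450=2916342574750; T_23,5=5×19137821912055+727778623825=96416888184100; T_23,6=6×163305339345225+19137821912055=998969857983405; T_23,7=7×602762379967440+163305339345225=4382641999117305
r24: T_24,4=4×2916342574750+15686335501=11681056634501; T_24,5=5×96416888184100+2916342574750=485000783495250; T_24,6=6×998969857983405+96416888184100=6090236036084530; T_24,7=7×4382641999117305+998969857983405=31677463851804540
Read S(24,4) = 11681056634501, S(24,5) = 485000783495250, S(24,6) = 6090236036084530, S(24,7) = 31677463851804540.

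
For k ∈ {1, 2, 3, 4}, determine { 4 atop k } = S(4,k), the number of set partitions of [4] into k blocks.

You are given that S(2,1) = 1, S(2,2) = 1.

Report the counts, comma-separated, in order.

[3] T[3,1]:1*1+0=1 · T[3,2]:2*1+1=3 · T[3,3]:3*0+1=1
[4] T[4,1]:1*1+0=1 · T[4,2]:2*3+1=7 · T[4,3]:3*1+3=6 · T[4,4]:4*0+1=1
Read S(4,1) = 1, S(4,2) = 7, S(4,3) = 6, S(4,4) = 1.

1, 7, 6, 1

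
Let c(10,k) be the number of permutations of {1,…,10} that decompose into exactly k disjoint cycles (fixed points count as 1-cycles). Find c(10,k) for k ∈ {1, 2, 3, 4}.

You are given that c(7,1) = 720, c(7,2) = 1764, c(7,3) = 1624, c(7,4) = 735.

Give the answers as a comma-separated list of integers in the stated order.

362880, 1026576, 1172700, 723680

i=8: T(8,1)=0+7·720=5040 | T(8,2)=720+7·1764=13068 | T(8,3)=1764+7·1624=13132 | T(8,4)=1624+7·735=6769
i=9: T(9,1)=0+8·5040=40320 | T(9,2)=5040+8·13068=109584 | T(9,3)=13068+8·13132=118124 | T(9,4)=13132+8·6769=67284
i=10: T(10,1)=0+9·40320=362880 | T(10,2)=40320+9·109584=1026576 | T(10,3)=109584+9·118124=1172700 | T(10,4)=118124+9·67284=723680
Read c(10,1) = 362880, c(10,2) = 1026576, c(10,3) = 1172700, c(10,4) = 723680.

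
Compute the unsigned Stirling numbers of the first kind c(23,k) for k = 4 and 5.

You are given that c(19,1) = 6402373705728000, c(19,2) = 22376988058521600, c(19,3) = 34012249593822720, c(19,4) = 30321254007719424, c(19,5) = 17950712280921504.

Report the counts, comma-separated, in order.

6548684852703068697600, 4280722865357147142912

[20] T[20,1]:19*6402373705728000+0=121645100408832000 · T[20,2]:19*22376988058521600+6402373705728000=431565146817638400 · T[20,3]:19*34012249593822720+22376988058521600=668609730341153280 · T[20,4]:19*30321254007719424+34012249593822720=610116075740491776 · T[20,5]:19*17950712280921504+30321254007719424=371384787345228000
[21] T[21,2]:20*431565146817638400+121645100408832000=8752948036761600000 · T[21,3]:20*668609730341153280+431565146817638400=13803759753640704000 · T[21,4]:20*610116075740491776+668609730341153280=12870931245150988800 · T[21,5]:20*371384787345228000+610116075740491776=8037811822645051776
[22] T[22,3]:21*13803759753640704000+8752948036761600000=298631902863216384000 · T[22,4]:21*12870931245150988800+13803759753640704000=284093315901811468800 · T[22,5]:21*8037811822645051776+12870931245150988800=181664979520697076096
[23] T[23,4]:22*284093315901811468800+298631902863216384000=6548684852703068697600 · T[23,5]:22*181664979520697076096+284093315901811468800=4280722865357147142912
Read c(23,4) = 6548684852703068697600, c(23,5) = 4280722865357147142912.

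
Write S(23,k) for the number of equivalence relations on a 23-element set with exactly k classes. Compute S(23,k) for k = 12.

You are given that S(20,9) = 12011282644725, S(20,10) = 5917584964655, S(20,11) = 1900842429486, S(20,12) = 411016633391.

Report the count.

1672162773483930

@21  (21,10):5917584964655·10+12011282644725→71187132291275, (21,11):1900842429486·11+5917584964655→26826851689001, (21,12):411016633391·12+1900842429486→6833042030178
@22  (22,11):26826851689001·11+71187132291275→366282500870286, (22,12):6833042030178·12+26826851689001→108823356051137
@23  (23,12):108823356051137·12+366282500870286→1672162773483930
Read S(23,12) = 1672162773483930.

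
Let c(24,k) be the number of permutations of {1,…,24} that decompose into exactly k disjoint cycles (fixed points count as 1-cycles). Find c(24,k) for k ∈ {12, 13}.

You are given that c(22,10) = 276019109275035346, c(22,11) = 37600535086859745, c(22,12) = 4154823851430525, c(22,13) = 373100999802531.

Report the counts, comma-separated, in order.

4070384057007569521, 413356714301314056

i=23: T(23,11)=276019109275035346+22·37600535086859745=1103230881185949736 | T(23,12)=37600535086859745+22·4154823851430525=129006659818331295 | T(23,13)=4154823851430525+22·373100999802531=12363045847086207
i=24: T(24,12)=1103230881185949736+23·129006659818331295=4070384057007569521 | T(24,13)=129006659818331295+23·12363045847086207=413356714301314056
Read c(24,12) = 4070384057007569521, c(24,13) = 413356714301314056.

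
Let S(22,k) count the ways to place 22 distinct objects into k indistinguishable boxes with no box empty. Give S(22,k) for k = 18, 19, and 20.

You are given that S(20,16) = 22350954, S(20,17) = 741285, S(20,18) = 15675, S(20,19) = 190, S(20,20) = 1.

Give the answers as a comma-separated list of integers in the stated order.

53374629, 1389850, 23485

row 21: T[21][17]=17·741285+22350954=34952799  T[21][18]=18·15675+741285=1023435  T[21][19]=19·190+15675=19285  T[21][20]=20·1+190=210
row 22: T[22][18]=18·1023435+34952799=53374629  T[22][19]=19·19285+1023435=1389850  T[22][20]=20·210+19285=23485
Read S(22,18) = 53374629, S(22,19) = 1389850, S(22,20) = 23485.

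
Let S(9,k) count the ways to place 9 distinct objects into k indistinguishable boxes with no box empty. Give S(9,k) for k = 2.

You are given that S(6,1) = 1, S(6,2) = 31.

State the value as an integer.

row 7: T[7][1]=1·1+0=1  T[7][2]=2·31+1=63
row 8: T[8][1]=1·1+0=1  T[8][2]=2·63+1=127
row 9: T[9][2]=2·127+1=255
Read S(9,2) = 255.

255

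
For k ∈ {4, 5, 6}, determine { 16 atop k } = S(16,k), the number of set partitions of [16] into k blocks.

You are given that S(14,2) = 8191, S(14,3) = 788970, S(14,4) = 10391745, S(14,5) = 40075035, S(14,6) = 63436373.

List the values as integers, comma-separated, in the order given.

r15: T_15,3=3×788970+8191=2375101; T_15,4=4×10391745+788970=42355950; T_15,5=5×40075035+10391745=210766920; T_15,6=6×63436373+40075035=420693273
r16: T_16,4=4×42355950+2375101=171798901; T_16,5=5×210766920+42355950=1096190550; T_16,6=6×420693273+210766920=2734926558
Read S(16,4) = 171798901, S(16,5) = 1096190550, S(16,6) = 2734926558.

171798901, 1096190550, 2734926558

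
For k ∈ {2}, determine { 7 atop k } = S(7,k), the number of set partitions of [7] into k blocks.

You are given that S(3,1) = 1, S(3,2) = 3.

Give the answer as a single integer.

[4] T[4,1]:1*1+0=1 · T[4,2]:2*3+1=7
[5] T[5,1]:1*1+0=1 · T[5,2]:2*7+1=15
[6] T[6,1]:1*1+0=1 · T[6,2]:2*15+1=31
[7] T[7,2]:2*31+1=63
Read S(7,2) = 63.

63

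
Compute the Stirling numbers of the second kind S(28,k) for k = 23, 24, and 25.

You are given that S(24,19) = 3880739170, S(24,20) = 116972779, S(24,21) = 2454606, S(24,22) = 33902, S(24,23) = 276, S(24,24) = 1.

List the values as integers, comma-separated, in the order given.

r25: T_25,20=20×116972779+3880739170=6220194750; T_25,21=21×2454606+116972779=168519505; T_25,22=22×33902+2454606=3200450; T_25,23=23×276+33902=40250; T_25,24=24×1+276=300; T_25,25=25×0+1=1
r26: T_26,21=21×168519505+6220194750=9759104355; T_26,22=22×3200450+168519505=238929405; T_26,23=23×40250+3200450=4126200; T_26,24=24×300+40250=47450; T_26,25=25×1+300=325
r27: T_27,22=22×238929405+9759104355=15015551265; T_27,23=23×4126200+238929405=333832005; T_27,24=24×47450+4126200=5265000; T_27,25=25×325+47450=55575
r28: T_28,23=23×333832005+15015551265=22693687380; T_28,24=24×5265000+333832005=460192005; T_28,25=25×55575+5265000=6654375
Read S(28,23) = 22693687380, S(28,24) = 460192005, S(28,25) = 6654375.

22693687380, 460192005, 6654375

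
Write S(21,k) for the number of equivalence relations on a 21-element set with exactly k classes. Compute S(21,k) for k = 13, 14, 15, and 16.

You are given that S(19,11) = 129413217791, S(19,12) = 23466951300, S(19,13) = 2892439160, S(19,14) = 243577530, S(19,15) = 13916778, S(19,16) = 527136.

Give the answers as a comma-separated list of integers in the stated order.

row 20: T[20][12]=12·23466951300+129413217791=411016633391  T[20][13]=13·2892439160+23466951300=61068660380  T[20][14]=14·243577530+2892439160=6302524580  T[20][15]=15·13916778+243577530=452329200  T[20][16]=16·527136+13916778=22350954
row 21: T[21][13]=13·61068660380+411016633391=1204909218331  T[21][14]=14·6302524580+61068660380=149304004500  T[21][15]=15·452329200+6302524580=13087462580  T[21][16]=16·22350954+452329200=809944464
Read S(21,13) = 1204909218331, S(21,14) = 149304004500, S(21,15) = 13087462580, S(21,16) = 809944464.

1204909218331, 149304004500, 13087462580, 809944464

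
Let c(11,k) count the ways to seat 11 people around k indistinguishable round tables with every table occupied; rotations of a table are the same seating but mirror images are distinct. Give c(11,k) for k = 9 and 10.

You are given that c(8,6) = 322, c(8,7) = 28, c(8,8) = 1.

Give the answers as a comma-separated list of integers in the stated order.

r9: T_9,7=8×28+322=546; T_9,8=8×1+28=36; T_9,9=8×0+1=1
r10: T_10,8=9×36+546=870; T_10,9=9×1+36=45; T_10,10=9×0+1=1
r11: T_11,9=10×45+870=1320; T_11,10=10×1+45=55
Read c(11,9) = 1320, c(11,10) = 55.

1320, 55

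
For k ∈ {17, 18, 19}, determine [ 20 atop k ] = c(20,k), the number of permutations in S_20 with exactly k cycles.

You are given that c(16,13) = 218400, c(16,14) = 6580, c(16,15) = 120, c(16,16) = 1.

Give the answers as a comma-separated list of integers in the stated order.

920550, 16815, 190

r17: T_17,14=16×6580+218400=323680; T_17,15=16×120+6580=8500; T_17,16=16×1+120=136; T_17,17=16×0+1=1
r18: T_18,15=17×8500+323680=468180; T_18,16=17×136+8500=10812; T_18,17=17×1+136=153; T_18,18=17×0+1=1
r19: T_19,16=18×10812+468180=662796; T_19,17=18×153+10812=13566; T_19,18=18×1+153=171; T_19,19=18×0+1=1
r20: T_20,17=19×13566+662796=920550; T_20,18=19×171+13566=16815; T_20,19=19×1+171=190
Read c(20,17) = 920550, c(20,18) = 16815, c(20,19) = 190.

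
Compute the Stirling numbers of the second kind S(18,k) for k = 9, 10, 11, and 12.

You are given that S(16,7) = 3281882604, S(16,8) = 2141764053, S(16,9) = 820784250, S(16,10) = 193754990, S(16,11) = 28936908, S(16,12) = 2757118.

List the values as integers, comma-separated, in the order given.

106175395755, 37112163803, 8391004908, 1256328866

row 17: T[17][8]=8·2141764053+3281882604=20415995028  T[17][9]=9·820784250+2141764053=9528822303  T[17][10]=10·193754990+820784250=2758334150  T[17][11]=11·28936908+193754990=512060978  T[17][12]=12·2757118+28936908=62022324
row 18: T[18][9]=9·9528822303+20415995028=106175395755  T[18][10]=10·2758334150+9528822303=37112163803  T[18][11]=11·512060978+2758334150=8391004908  T[18][12]=12·62022324+512060978=1256328866
Read S(18,9) = 106175395755, S(18,10) = 37112163803, S(18,11) = 8391004908, S(18,12) = 1256328866.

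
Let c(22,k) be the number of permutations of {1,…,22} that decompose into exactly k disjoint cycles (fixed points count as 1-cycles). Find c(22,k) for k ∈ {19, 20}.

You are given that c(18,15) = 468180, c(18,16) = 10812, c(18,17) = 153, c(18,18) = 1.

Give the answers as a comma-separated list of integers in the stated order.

1689765, 25025

[19] T[19,16]:18*10812+468180=662796 · T[19,17]:18*153+10812=13566 · T[19,18]:18*1+153=171 · T[19,19]:18*0+1=1
[20] T[20,17]:19*13566+662796=920550 · T[20,18]:19*171+13566=16815 · T[20,19]:19*1+171=190 · T[20,20]:19*0+1=1
[21] T[21,18]:20*16815+920550=1256850 · T[21,19]:20*190+16815=20615 · T[21,20]:20*1+190=210
[22] T[22,19]:21*20615+1256850=1689765 · T[22,20]:21*210+20615=25025
Read c(22,19) = 1689765, c(22,20) = 25025.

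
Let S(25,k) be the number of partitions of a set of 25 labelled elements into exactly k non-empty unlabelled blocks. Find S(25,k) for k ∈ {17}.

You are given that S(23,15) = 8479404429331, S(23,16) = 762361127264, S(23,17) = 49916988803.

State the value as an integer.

48063331393110

[24] T[24,16]:16*762361127264+8479404429331=20677182465555 · T[24,17]:17*49916988803+762361127264=1610949936915
[25] T[25,17]:17*1610949936915+20677182465555=48063331393110
Read S(25,17) = 48063331393110.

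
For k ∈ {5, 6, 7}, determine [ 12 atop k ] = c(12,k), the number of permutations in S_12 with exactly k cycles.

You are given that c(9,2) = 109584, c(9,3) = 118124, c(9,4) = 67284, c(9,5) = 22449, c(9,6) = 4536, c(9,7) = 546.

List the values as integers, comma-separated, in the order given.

r10: T_10,3=9×118124+109584=1172700; T_10,4=9×67284+118124=723680; T_10,5=9×22449+67284=269325; T_10,6=9×4536+22449=63273; T_10,7=9×546+4536=9450
r11: T_11,4=10×723680+1172700=8409500; T_11,5=10×269325+723680=3416930; T_11,6=10×63273+269325=902055; T_11,7=10×9450+63273=157773
r12: T_12,5=11×3416930+8409500=45995730; T_12,6=11×902055+3416930=13339535; T_12,7=11×157773+902055=2637558
Read c(12,5) = 45995730, c(12,6) = 13339535, c(12,7) = 2637558.

45995730, 13339535, 2637558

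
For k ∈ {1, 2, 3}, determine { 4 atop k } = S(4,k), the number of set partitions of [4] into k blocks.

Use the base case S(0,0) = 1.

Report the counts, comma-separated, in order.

@1  (1,1):0·1+1→1
@2  (2,1):1·1+0→1, (2,2):0·2+1→1
@3  (3,1):1·1+0→1, (3,2):1·2+1→3, (3,3):0·3+1→1
@4  (4,1):1·1+0→1, (4,2):3·2+1→7, (4,3):1·3+3→6
Read S(4,1) = 1, S(4,2) = 7, S(4,3) = 6.

1, 7, 6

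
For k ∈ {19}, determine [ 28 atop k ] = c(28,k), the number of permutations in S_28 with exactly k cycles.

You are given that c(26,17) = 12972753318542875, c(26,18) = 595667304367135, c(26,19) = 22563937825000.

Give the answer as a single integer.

[27] T[27,18]:26*595667304367135+12972753318542875=28460103232088385 · T[27,19]:26*22563937825000+595667304367135=1182329687817135
[28] T[28,19]:27*1182329687817135+28460103232088385=60383004803151030
Read c(28,19) = 60383004803151030.

60383004803151030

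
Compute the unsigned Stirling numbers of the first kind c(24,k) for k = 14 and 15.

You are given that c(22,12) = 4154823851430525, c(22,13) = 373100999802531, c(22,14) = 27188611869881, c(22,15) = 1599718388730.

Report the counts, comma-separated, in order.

34701806448704206, 2406046038644556

i=23: T(23,13)=4154823851430525+22·373100999802531=12363045847086207 | T(23,14)=373100999802531+22·27188611869881=971250460939913 | T(23,15)=27188611869881+22·1599718388730=62382416421941
i=24: T(24,14)=12363045847086207+23·971250460939913=34701806448704206 | T(24,15)=971250460939913+23·62382416421941=2406046038644556
Read c(24,14) = 34701806448704206, c(24,15) = 2406046038644556.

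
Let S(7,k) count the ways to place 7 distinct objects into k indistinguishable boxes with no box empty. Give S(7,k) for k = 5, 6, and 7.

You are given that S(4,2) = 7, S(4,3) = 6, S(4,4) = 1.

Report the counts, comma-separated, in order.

[5] T[5,3]:3*6+7=25 · T[5,4]:4*1+6=10 · T[5,5]:5*0+1=1
[6] T[6,4]:4*10+25=65 · T[6,5]:5*1+10=15 · T[6,6]:6*0+1=1
[7] T[7,5]:5*15+65=140 · T[7,6]:6*1+15=21 · T[7,7]:7*0+1=1
Read S(7,5) = 140, S(7,6) = 21, S(7,7) = 1.

140, 21, 1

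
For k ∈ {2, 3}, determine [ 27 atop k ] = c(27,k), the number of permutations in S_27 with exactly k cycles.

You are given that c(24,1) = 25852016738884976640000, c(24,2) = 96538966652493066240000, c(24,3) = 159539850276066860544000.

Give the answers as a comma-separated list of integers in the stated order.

r25: T_25,1=24×25852016738884976640000+0=620448401733239439360000; T_25,2=24×96538966652493066240000+25852016738884976640000=2342787216398718566400000; T_25,3=24×159539850276066860544000+96538966652493066240000=3925495373278097719296000
r26: T_26,1=25×620448401733239439360000+0=15511210043330985984000000; T_26,2=25×2342787216398718566400000+620448401733239439360000=59190128811701203599360000; T_26,3=25×3925495373278097719296000+2342787216398718566400000=100480171548351161548800000
r27: T_27,2=26×59190128811701203599360000+15511210043330985984000000=1554454559147562279567360000; T_27,3=26×100480171548351161548800000+59190128811701203599360000=2671674589068831403868160000
Read c(27,2) = 1554454559147562279567360000, c(27,3) = 2671674589068831403868160000.

1554454559147562279567360000, 2671674589068831403868160000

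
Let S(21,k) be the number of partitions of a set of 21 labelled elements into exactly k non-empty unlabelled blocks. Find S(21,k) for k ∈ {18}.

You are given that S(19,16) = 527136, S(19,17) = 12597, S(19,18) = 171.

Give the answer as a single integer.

[20] T[20,17]:17*12597+527136=741285 · T[20,18]:18*171+12597=15675
[21] T[21,18]:18*15675+741285=1023435
Read S(21,18) = 1023435.

1023435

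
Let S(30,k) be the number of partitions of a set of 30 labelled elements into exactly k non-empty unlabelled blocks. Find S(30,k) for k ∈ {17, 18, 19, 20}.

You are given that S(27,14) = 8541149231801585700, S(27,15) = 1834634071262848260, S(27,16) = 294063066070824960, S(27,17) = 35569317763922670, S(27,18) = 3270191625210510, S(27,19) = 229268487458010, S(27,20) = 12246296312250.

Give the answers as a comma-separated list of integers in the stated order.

[28] T[28,15]:15*1834634071262848260+8541149231801585700=36060660300744309600 · T[28,16]:16*294063066070824960+1834634071262848260=6539643128396047620 · T[28,17]:17*35569317763922670+294063066070824960=898741468057510350 · T[28,18]:18*3270191625210510+35569317763922670=94432767017711850 · T[28,19]:19*229268487458010+3270191625210510=7626292886912700 · T[28,20]:20*12246296312250+229268487458010=474194413703010
[29] T[29,16]:16*6539643128396047620+36060660300744309600=140694950355081071520 · T[29,17]:17*898741468057510350+6539643128396047620=21818248085373723570 · T[29,18]:18*94432767017711850+898741468057510350=2598531274376323650 · T[29,19]:19*7626292886912700+94432767017711850=239332331869053150 · T[29,20]:20*474194413703010+7626292886912700=17110181160972900
[30] T[30,17]:17*21818248085373723570+140694950355081071520=511605167806434372210 · T[30,18]:18*2598531274376323650+21818248085373723570=68591811024147549270 · T[30,19]:19*239332331869053150+2598531274376323650=7145845579888333500 · T[30,20]:20*17110181160972900+239332331869053150=581535955088511150
Read S(30,17) = 511605167806434372210, S(30,18) = 68591811024147549270, S(30,19) = 7145845579888333500, S(30,20) = 581535955088511150.

511605167806434372210, 68591811024147549270, 7145845579888333500, 581535955088511150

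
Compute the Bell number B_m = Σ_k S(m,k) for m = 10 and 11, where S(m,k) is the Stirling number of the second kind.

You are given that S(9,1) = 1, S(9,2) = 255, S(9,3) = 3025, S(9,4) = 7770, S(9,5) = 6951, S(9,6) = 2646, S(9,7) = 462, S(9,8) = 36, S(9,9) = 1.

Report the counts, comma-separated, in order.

115975, 678570

@10  (10,1):1·1+0→1, (10,2):255·2+1→511, (10,3):3025·3+255→9330, (10,4):7770·4+3025→34105, (10,5):6951·5+7770→42525, (10,6):2646·6+6951→22827, (10,7):462·7+2646→5880, (10,8):36·8+462→750, (10,9):1·9+36→45, (10,10):0·10+1→1
@11  (11,1):1·1+0→1, (11,2):511·2+1→1023, (11,3):9330·3+511→28501, (11,4):34105·4+9330→145750, (11,5):42525·5+34105→246730, (11,6):22827·6+42525→179487, (11,7):5880·7+22827→63987, (11,8):750·8+5880→11880, (11,9):45·9+750→1155, (11,10):1·10+45→55, (11,11):0·11+1→1
B_10 = ΣS(10,k) = 1+511+9330+34105+42525+22827+5880+750+45+1 = 115975
B_11 = ΣS(11,k) = 1+1023+28501+145750+246730+179487+63987+11880+1155+55+1 = 678570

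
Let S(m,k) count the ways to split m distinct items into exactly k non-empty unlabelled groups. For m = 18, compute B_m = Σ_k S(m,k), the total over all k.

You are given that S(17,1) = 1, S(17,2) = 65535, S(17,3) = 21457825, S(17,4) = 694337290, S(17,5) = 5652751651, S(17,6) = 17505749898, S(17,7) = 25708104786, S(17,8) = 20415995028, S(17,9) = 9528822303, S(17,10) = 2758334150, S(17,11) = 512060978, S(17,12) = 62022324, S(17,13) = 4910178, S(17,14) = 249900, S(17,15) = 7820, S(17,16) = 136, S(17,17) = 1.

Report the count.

r18: T_18,1=1×1+0=1; T_18,2=2×65535+1=131071; T_18,3=3×21457825+65535=64439010; T_18,4=4×694337290+21457825=2798806985; T_18,5=5×5652751651+694337290=28958095545; T_18,6=6×17505749898+5652751651=110687251039; T_18,7=7×25708104786+17505749898=197462483400; T_18,8=8×20415995028+25708104786=189036065010; T_18,9=9×9528822303+20415995028=106175395755; T_18,10=10×2758334150+9528822303=37112163803; T_18,11=11×512060978+2758334150=8391004908; T_18,12=12×62022324+512060978=1256328866; T_18,13=13×4910178+62022324=125854638; T_18,14=14×249900+4910178=8408778; T_18,15=15×7820+249900=367200; T_18,16=16×136+7820=9996; T_18,17=17×1+136=153; T_18,18=18×0+1=1
B_18 = ΣS(18,k) = 1+131071+64439010+2798806985+28958095545+110687251039+197462483400+189036065010+106175395755+37112163803+8391004908+1256328866+125854638+8408778+367200+9996+153+1 = 682076806159

682076806159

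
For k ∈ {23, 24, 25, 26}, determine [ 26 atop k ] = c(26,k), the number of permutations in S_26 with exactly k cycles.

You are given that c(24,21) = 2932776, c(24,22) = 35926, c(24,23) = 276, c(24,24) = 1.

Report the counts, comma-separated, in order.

4858750, 50050, 325, 1

r25: T_25,22=24×35926+2932776=3795000; T_25,23=24×276+35926=42550; T_25,24=24×1+276=300; T_25,25=24×0+1=1
r26: T_26,23=25×42550+3795000=4858750; T_26,24=25×300+42550=50050; T_26,25=25×1+300=325; T_26,26=25×0+1=1
Read c(26,23) = 4858750, c(26,24) = 50050, c(26,25) = 325, c(26,26) = 1.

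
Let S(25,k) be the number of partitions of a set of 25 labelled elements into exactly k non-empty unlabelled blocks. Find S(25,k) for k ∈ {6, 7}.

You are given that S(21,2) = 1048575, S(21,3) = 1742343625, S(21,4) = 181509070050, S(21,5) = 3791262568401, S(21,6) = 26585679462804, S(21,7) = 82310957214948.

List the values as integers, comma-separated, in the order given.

r22: T_22,3=3×1742343625+1048575=5228079450; T_22,4=4×181509070050+1742343625=727778623825; T_22,5=5×3791262568401+181509070050=19137821912055; T_22,6=6×26585679462804+3791262568401=163305339345225; T_22,7=7×82310957214948+26585679462804=602762379967440
r23: T_23,4=4×727778623825+5228079450=2916342574750; T_23,5=5×19137821912055+727778623825=96416888184100; T_23,6=6×163305339345225+19137821912055=998969857983405; T_23,7=7×602762379967440+163305339345225=4382641999117305
r24: T_24,5=5×96416888184100+2916342574750=485000783495250; T_24,6=6×998969857983405+96416888184100=6090236036084530; T_24,7=7×4382641999117305+998969857983405=31677463851804540
r25: T_25,6=6×6090236036084530+485000783495250=37026417000002430; T_25,7=7×31677463851804540+6090236036084530=227832482998716310
Read S(25,6) = 37026417000002430, S(25,7) = 227832482998716310.

37026417000002430, 227832482998716310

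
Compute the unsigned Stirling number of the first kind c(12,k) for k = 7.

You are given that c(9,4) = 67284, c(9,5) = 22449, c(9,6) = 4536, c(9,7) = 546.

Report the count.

@10  (10,5):22449·9+67284→269325, (10,6):4536·9+22449→63273, (10,7):546·9+4536→9450
@11  (11,6):63273·10+269325→902055, (11,7):9450·10+63273→157773
@12  (12,7):157773·11+902055→2637558
Read c(12,7) = 2637558.

2637558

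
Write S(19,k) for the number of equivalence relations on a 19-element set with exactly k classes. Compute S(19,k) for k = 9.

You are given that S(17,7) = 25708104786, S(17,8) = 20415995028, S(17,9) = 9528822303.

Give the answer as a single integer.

1144614626805

i=18: T(18,8)=25708104786+8·20415995028=189036065010 | T(18,9)=20415995028+9·9528822303=106175395755
i=19: T(19,9)=189036065010+9·106175395755=1144614626805
Read S(19,9) = 1144614626805.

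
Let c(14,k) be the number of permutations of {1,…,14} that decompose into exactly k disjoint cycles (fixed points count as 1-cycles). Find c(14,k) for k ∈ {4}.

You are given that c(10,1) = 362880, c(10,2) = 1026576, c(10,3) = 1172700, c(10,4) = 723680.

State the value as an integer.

r11: T_11,1=10×362880+0=3628800; T_11,2=10×1026576+362880=10628640; T_11,3=10×1172700+1026576=12753576; T_11,4=10×723680+1172700=8409500
r12: T_12,2=11×10628640+3628800=120543840; T_12,3=11×12753576+10628640=150917976; T_12,4=11×8409500+12753576=105258076
r13: T_13,3=12×150917976+120543840=1931559552; T_13,4=12×105258076+150917976=1414014888
r14: T_14,4=13×1414014888+1931559552=20313753096
Read c(14,4) = 20313753096.

20313753096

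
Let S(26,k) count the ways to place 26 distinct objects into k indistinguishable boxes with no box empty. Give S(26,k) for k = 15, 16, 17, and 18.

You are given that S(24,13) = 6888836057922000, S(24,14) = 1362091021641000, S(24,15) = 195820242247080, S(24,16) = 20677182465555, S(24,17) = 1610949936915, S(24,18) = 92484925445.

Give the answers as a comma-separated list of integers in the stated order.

90449030191104000, 12725877242482560, 1343731795378830, 107025546101760

[25] T[25,14]:14*1362091021641000+6888836057922000=25958110360896000 · T[25,15]:15*195820242247080+1362091021641000=4299394655347200 · T[25,16]:16*20677182465555+195820242247080=526655161695960 · T[25,17]:17*1610949936915+20677182465555=48063331393110 · T[25,18]:18*92484925445+1610949936915=3275678594925
[26] T[26,15]:15*4299394655347200+25958110360896000=90449030191104000 · T[26,16]:16*526655161695960+4299394655347200=12725877242482560 · T[26,17]:17*48063331393110+526655161695960=1343731795378830 · T[26,18]:18*3275678594925+48063331393110=107025546101760
Read S(26,15) = 90449030191104000, S(26,16) = 12725877242482560, S(26,17) = 1343731795378830, S(26,18) = 107025546101760.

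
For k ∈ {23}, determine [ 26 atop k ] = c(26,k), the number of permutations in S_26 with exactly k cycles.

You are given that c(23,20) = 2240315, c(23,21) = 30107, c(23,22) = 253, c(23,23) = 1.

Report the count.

row 24: T[24][21]=23·30107+2240315=2932776  T[24][22]=23·253+30107=35926  T[24][23]=23·1+253=276
row 25: T[25][22]=24·35926+2932776=3795000  T[25][23]=24·276+35926=42550
row 26: T[26][23]=25·42550+3795000=4858750
Read c(26,23) = 4858750.

4858750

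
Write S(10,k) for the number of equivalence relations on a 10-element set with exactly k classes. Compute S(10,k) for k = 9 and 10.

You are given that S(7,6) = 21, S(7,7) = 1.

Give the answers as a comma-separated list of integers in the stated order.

[8] T[8,7]:7*1+21=28 · T[8,8]:8*0+1=1
[9] T[9,8]:8*1+28=36 · T[9,9]:9*0+1=1
[10] T[10,9]:9*1+36=45 · T[10,10]:10*0+1=1
Read S(10,9) = 45, S(10,10) = 1.

45, 1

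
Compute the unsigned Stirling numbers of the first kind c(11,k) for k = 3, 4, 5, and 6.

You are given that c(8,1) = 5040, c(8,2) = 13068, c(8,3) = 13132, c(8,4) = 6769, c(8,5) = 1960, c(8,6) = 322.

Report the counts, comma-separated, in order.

12753576, 8409500, 3416930, 902055

i=9: T(9,1)=0+8·5040=40320 | T(9,2)=5040+8·13068=109584 | T(9,3)=13068+8·13132=118124 | T(9,4)=13132+8·6769=67284 | T(9,5)=6769+8·1960=22449 | T(9,6)=1960+8·322=4536
i=10: T(10,2)=40320+9·109584=1026576 | T(10,3)=109584+9·118124=1172700 | T(10,4)=118124+9·67284=723680 | T(10,5)=67284+9·22449=269325 | T(10,6)=22449+9·4536=63273
i=11: T(11,3)=1026576+10·1172700=12753576 | T(11,4)=1172700+10·723680=8409500 | T(11,5)=723680+10·269325=3416930 | T(11,6)=269325+10·63273=902055
Read c(11,3) = 12753576, c(11,4) = 8409500, c(11,5) = 3416930, c(11,6) = 902055.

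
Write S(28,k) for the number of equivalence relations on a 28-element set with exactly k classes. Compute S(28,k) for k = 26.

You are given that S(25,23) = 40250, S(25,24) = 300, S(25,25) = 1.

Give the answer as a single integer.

64701

row 26: T[26][24]=24·300+40250=47450  T[26][25]=25·1+300=325  T[26][26]=26·0+1=1
row 27: T[27][25]=25·325+47450=55575  T[27][26]=26·1+325=351
row 28: T[28][26]=26·351+55575=64701
Read S(28,26) = 64701.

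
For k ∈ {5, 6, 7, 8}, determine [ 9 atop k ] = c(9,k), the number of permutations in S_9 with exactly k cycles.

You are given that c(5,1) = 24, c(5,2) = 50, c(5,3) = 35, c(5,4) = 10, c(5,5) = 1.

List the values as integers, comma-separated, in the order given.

i=6: T(6,2)=24+5·50=274 | T(6,3)=50+5·35=225 | T(6,4)=35+5·10=85 | T(6,5)=10+5·1=15 | T(6,6)=1+5·0=1
i=7: T(7,3)=274+6·225=1624 | T(7,4)=225+6·85=735 | T(7,5)=85+6·15=175 | T(7,6)=15+6·1=21 | T(7,7)=1+6·0=1
i=8: T(8,4)=1624+7·735=6769 | T(8,5)=735+7·175=1960 | T(8,6)=175+7·21=322 | T(8,7)=21+7·1=28 | T(8,8)=1+7·0=1
i=9: T(9,5)=6769+8·1960=22449 | T(9,6)=1960+8·322=4536 | T(9,7)=322+8·28=546 | T(9,8)=28+8·1=36
Read c(9,5) = 22449, c(9,6) = 4536, c(9,7) = 546, c(9,8) = 36.

22449, 4536, 546, 36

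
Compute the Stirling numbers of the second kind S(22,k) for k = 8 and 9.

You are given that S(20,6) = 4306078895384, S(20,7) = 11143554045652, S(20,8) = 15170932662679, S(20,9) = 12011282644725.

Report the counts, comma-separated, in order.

r21: T_21,7=7×11143554045652+4306078895384=82310957214948; T_21,8=8×15170932662679+11143554045652=132511015347084; T_21,9=9×12011282644725+15170932662679=123272476465204
r22: T_22,8=8×132511015347084+82310957214948=1142399079991620; T_22,9=9×123272476465204+132511015347084=1241963303533920
Read S(22,8) = 1142399079991620, S(22,9) = 1241963303533920.

1142399079991620, 1241963303533920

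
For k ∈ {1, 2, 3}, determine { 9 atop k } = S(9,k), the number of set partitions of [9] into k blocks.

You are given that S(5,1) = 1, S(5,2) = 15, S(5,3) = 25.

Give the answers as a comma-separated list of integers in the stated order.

1, 255, 3025

row 6: T[6][1]=1·1+0=1  T[6][2]=2·15+1=31  T[6][3]=3·25+15=90
row 7: T[7][1]=1·1+0=1  T[7][2]=2·31+1=63  T[7][3]=3·90+31=301
row 8: T[8][1]=1·1+0=1  T[8][2]=2·63+1=127  T[8][3]=3·301+63=966
row 9: T[9][1]=1·1+0=1  T[9][2]=2·127+1=255  T[9][3]=3·966+127=3025
Read S(9,1) = 1, S(9,2) = 255, S(9,3) = 3025.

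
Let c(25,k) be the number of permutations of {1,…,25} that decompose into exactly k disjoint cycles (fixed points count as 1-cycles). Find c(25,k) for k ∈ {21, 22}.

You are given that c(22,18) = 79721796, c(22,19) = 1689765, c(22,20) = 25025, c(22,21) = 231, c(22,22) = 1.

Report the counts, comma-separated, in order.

238810495, 3795000

r23: T_23,19=22×1689765+79721796=116896626; T_23,20=22×25025+1689765=2240315; T_23,21=22×231+25025=30107; T_23,22=22×1+231=253
r24: T_24,20=23×2240315+116896626=168423871; T_24,21=23×30107+2240315=2932776; T_24,22=23×253+30107=35926
r25: T_25,21=24×2932776+168423871=238810495; T_25,22=24×35926+2932776=3795000
Read c(25,21) = 238810495, c(25,22) = 3795000.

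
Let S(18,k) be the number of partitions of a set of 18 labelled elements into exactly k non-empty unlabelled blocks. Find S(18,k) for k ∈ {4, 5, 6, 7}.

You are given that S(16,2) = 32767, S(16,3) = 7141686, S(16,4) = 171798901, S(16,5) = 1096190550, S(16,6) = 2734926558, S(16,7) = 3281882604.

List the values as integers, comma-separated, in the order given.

2798806985, 28958095545, 110687251039, 197462483400

[17] T[17,3]:3*7141686+32767=21457825 · T[17,4]:4*171798901+7141686=694337290 · T[17,5]:5*1096190550+171798901=5652751651 · T[17,6]:6*2734926558+1096190550=17505749898 · T[17,7]:7*3281882604+2734926558=25708104786
[18] T[18,4]:4*694337290+21457825=2798806985 · T[18,5]:5*5652751651+694337290=28958095545 · T[18,6]:6*17505749898+5652751651=110687251039 · T[18,7]:7*25708104786+17505749898=197462483400
Read S(18,4) = 2798806985, S(18,5) = 28958095545, S(18,6) = 110687251039, S(18,7) = 197462483400.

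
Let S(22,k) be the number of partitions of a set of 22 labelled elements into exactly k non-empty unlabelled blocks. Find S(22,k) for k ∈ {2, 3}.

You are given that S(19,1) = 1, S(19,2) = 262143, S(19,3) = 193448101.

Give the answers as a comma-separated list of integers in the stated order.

@20  (20,1):1·1+0→1, (20,2):262143·2+1→524287, (20,3):193448101·3+262143→580606446
@21  (21,1):1·1+0→1, (21,2):524287·2+1→1048575, (21,3):580606446·3+524287→1742343625
@22  (22,2):1048575·2+1→2097151, (22,3):1742343625·3+1048575→5228079450
Read S(22,2) = 2097151, S(22,3) = 5228079450.

2097151, 5228079450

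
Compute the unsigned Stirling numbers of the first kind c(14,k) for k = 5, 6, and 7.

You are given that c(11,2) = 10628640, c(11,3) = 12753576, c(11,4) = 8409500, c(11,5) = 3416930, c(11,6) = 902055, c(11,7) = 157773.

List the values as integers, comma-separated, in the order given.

9957703756, 3336118786, 790943153

@12  (12,3):12753576·11+10628640→150917976, (12,4):8409500·11+12753576→105258076, (12,5):3416930·11+8409500→45995730, (12,6):902055·11+3416930→13339535, (12,7):157773·11+902055→2637558
@13  (13,4):105258076·12+150917976→1414014888, (13,5):45995730·12+105258076→657206836, (13,6):13339535·12+45995730→206070150, (13,7):2637558·12+13339535→44990231
@14  (14,5):657206836·13+1414014888→9957703756, (14,6):206070150·13+657206836→3336118786, (14,7):44990231·13+206070150→790943153
Read c(14,5) = 9957703756, c(14,6) = 3336118786, c(14,7) = 790943153.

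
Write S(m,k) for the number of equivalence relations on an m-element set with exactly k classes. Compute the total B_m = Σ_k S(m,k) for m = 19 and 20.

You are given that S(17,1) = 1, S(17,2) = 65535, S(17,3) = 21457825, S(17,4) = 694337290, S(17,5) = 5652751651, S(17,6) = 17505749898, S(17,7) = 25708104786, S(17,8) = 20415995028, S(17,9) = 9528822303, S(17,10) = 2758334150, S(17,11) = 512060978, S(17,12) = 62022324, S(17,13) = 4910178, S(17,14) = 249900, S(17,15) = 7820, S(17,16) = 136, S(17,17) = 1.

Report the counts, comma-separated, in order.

i=18: T(18,1)=0+1·1=1 | T(18,2)=1+2·65535=131071 | T(18,3)=65535+3·21457825=64439010 | T(18,4)=21457825+4·694337290=2798806985 | T(18,5)=694337290+5·5652751651=28958095545 | T(18,6)=5652751651+6·17505749898=110687251039 | T(18,7)=17505749898+7·25708104786=197462483400 | T(18,8)=25708104786+8·20415995028=189036065010 | T(18,9)=20415995028+9·9528822303=106175395755 | T(18,10)=9528822303+10·2758334150=37112163803 | T(18,11)=2758334150+11·512060978=8391004908 | T(18,12)=512060978+12·62022324=1256328866 | T(18,13)=62022324+13·4910178=125854638 | T(18,14)=4910178+14·249900=8408778 | T(18,15)=249900+15·7820=367200 | T(18,16)=7820+16·136=9996 | T(18,17)=136+17·1=153 | T(18,18)=1+18·0=1
i=19: T(19,1)=0+1·1=1 | T(19,2)=1+2·131071=262143 | T(19,3)=131071+3·64439010=193448101 | T(19,4)=64439010+4·2798806985=11259666950 | T(19,5)=2798806985+5·28958095545=147589284710 | T(19,6)=28958095545+6·110687251039=693081601779 | T(19,7)=110687251039+7·197462483400=1492924634839 | T(19,8)=197462483400+8·189036065010=1709751003480 | T(19,9)=189036065010+9·106175395755=1144614626805 | T(19,10)=106175395755+10·37112163803=477297033785 | T(19,11)=37112163803+11·8391004908=129413217791 | T(19,12)=8391004908+12·1256328866=23466951300 | T(19,13)=1256328866+13·125854638=2892439160 | T(19,14)=125854638+14·8408778=243577530 | T(19,15)=8408778+15·367200=13916778 | T(19,16)=367200+16·9996=527136 | T(19,17)=9996+17·153=12597 | T(19,18)=153+18·1=171 | T(19,19)=1+19·0=1
i=20: T(20,1)=0+1·1=1 | T(20,2)=1+2·262143=524287 | T(20,3)=262143+3·193448101=580606446 | T(20,4)=193448101+4·11259666950=45232115901 | T(20,5)=11259666950+5·147589284710=749206090500 | T(20,6)=147589284710+6·693081601779=4306078895384 | T(20,7)=693081601779+7·1492924634839=11143554045652 | T(20,8)=1492924634839+8·1709751003480=15170932662679 | T(20,9)=1709751003480+9·1144614626805=12011282644725 | T(20,10)=1144614626805+10·477297033785=5917584964655 | T(20,11)=477297033785+11·129413217791=1900842429486 | T(20,12)=129413217791+12·23466951300=411016633391 | T(20,13)=23466951300+13·2892439160=61068660380 | T(20,14)=2892439160+14·243577530=6302524580 | T(20,15)=243577530+15·13916778=452329200 | T(20,16)=13916778+16·527136=22350954 | T(20,17)=527136+17·12597=741285 | T(20,18)=12597+18·171=15675 | T(20,19)=171+19·1=190 | T(20,20)=1+20·0=1
B_19 = ΣS(19,k) = 1+262143+193448101+11259666950+147589284710+693081601779+1492924634839+1709751003480+1144614626805+477297033785+129413217791+23466951300+2892439160+243577530+13916778+527136+12597+171+1 = 5832742205057
B_20 = ΣS(20,k) = 1+524287+580606446+45232115901+749206090500+4306078895384+11143554045652+15170932662679+12011282644725+5917584964655+1900842429486+411016633391+61068660380+6302524580+452329200+22350954+741285+15675+190+1 = 51724158235372

5832742205057, 51724158235372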